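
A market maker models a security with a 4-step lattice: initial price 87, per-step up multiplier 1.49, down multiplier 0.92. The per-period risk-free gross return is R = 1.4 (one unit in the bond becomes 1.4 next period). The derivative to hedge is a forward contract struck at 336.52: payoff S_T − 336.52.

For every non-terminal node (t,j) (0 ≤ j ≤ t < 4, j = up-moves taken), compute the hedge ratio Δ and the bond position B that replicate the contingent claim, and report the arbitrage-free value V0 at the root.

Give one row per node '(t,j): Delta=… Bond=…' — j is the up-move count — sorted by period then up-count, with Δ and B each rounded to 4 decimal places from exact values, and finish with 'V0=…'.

(0,0): Delta=1.0000 Bond=-87.5989
(1,0): Delta=1.0000 Bond=-122.6385
(1,1): Delta=1.0000 Bond=-122.6385
(2,0): Delta=1.0000 Bond=-171.6939
(2,1): Delta=1.0000 Bond=-171.6939
(2,2): Delta=1.0000 Bond=-171.6939
(3,0): Delta=1.0000 Bond=-240.3714
(3,1): Delta=1.0000 Bond=-240.3714
(3,2): Delta=1.0000 Bond=-240.3714
(3,3): Delta=1.0000 Bond=-240.3714
V0=-0.5989

Under the risk-neutral measure, an up-move has probability p* = (R−d)/(u−d) = 0.8421 and values discount at R = 1.4.
Terminal values V(4,·): V(4,0)=-274.1938, V(4,1)=-235.5787, V(4,2)=-173.0389, V(4,3)=-71.7518, V(4,4)=92.2894
Node (3,0) S=67.7459: V=(p*·-235.5787+(1−p*)·-274.1938)/1.4=-172.6256; Δ=(-235.5787−-274.1938)/(100.9413−62.3262)=1.0000; B=V−Δ·S=-240.3714
Node (3,1) S=109.7188: V=(p*·-173.0389+(1−p*)·-235.5787)/1.4=-130.6526; Δ=(-173.0389−-235.5787)/(163.4811−100.9413)=1.0000; B=V−Δ·S=-240.3714
Node (3,2) S=177.6968: V=(p*·-71.7518+(1−p*)·-173.0389)/1.4=-62.6746; Δ=(-71.7518−-173.0389)/(264.7682−163.4811)=1.0000; B=V−Δ·S=-240.3714
Node (3,3) S=287.7916: V=(p*·92.2894+(1−p*)·-71.7518)/1.4=47.4201; Δ=(92.2894−-71.7518)/(428.8094−264.7682)=1.0000; B=V−Δ·S=-240.3714
Node (2,0) S=73.6368: V=(p*·-130.6526+(1−p*)·-172.6256)/1.4=-98.0571; Δ=(-130.6526−-172.6256)/(109.7188−67.7459)=1.0000; B=V−Δ·S=-171.6939
Node (2,1) S=119.2596: V=(p*·-62.6746+(1−p*)·-130.6526)/1.4=-52.4343; Δ=(-62.6746−-130.6526)/(177.6968−109.7188)=1.0000; B=V−Δ·S=-171.6939
Node (2,2) S=193.1487: V=(p*·47.4201+(1−p*)·-62.6746)/1.4=21.4548; Δ=(47.4201−-62.6746)/(287.7916−177.6968)=1.0000; B=V−Δ·S=-171.6939
Node (1,0) S=80.0400: V=(p*·-52.4343+(1−p*)·-98.0571)/1.4=-42.5985; Δ=(-52.4343−-98.0571)/(119.2596−73.6368)=1.0000; B=V−Δ·S=-122.6385
Node (1,1) S=129.6300: V=(p*·21.4548+(1−p*)·-52.4343)/1.4=6.9915; Δ=(21.4548−-52.4343)/(193.1487−119.2596)=1.0000; B=V−Δ·S=-122.6385
Node (0,0) S=87.0000: V=(p*·6.9915+(1−p*)·-42.5985)/1.4=-0.5989; Δ=(6.9915−-42.5985)/(129.6300−80.0400)=1.0000; B=V−Δ·S=-87.5989
Root portfolio cost Δ·87+B reproduces V0=-0.5989.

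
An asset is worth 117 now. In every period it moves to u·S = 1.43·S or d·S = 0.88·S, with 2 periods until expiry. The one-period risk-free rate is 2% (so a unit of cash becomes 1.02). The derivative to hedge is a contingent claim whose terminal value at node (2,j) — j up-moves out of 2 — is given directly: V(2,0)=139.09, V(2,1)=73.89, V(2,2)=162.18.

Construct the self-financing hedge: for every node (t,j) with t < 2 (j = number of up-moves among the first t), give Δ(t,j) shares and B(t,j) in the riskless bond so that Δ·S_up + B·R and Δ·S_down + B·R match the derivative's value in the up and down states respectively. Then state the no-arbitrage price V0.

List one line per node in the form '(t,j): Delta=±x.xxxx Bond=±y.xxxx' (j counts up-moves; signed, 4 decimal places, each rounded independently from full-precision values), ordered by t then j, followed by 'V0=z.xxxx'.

(0,0): Delta=-0.3981 Bond=157.9213
(1,0): Delta=-1.1514 Bond=238.6373
(1,1): Delta=0.9595 Bond=-66.0529
V0=111.3441

Risk-neutral probability p* = (R−d)/(u−d) = (1.02−0.88)/(1.43−0.88) = 0.2545.
Terminal payoffs: V(2,0)=139.0900, V(2,1)=73.8900, V(2,2)=162.1800
Node (1,0) S=102.9600: V=(p*·73.8900+(1−p*)·139.0900)/1.02=120.0918; Δ=(73.8900−139.0900)/(147.2328−90.6048)=-1.1514; B=V−Δ·S=238.6373
Node (1,1) S=167.3100: V=(p*·162.1800+(1−p*)·73.8900)/1.02=94.4743; Δ=(162.1800−73.8900)/(239.2533−147.2328)=0.9595; B=V−Δ·S=-66.0529
Node (0,0) S=117.0000: V=(p*·94.4743+(1−p*)·120.0918)/1.02=111.3441; Δ=(94.4743−120.0918)/(167.3100−102.9600)=-0.3981; B=V−Δ·S=157.9213
Self-financing check: at every node Δ·S+B equals the discounted successor values.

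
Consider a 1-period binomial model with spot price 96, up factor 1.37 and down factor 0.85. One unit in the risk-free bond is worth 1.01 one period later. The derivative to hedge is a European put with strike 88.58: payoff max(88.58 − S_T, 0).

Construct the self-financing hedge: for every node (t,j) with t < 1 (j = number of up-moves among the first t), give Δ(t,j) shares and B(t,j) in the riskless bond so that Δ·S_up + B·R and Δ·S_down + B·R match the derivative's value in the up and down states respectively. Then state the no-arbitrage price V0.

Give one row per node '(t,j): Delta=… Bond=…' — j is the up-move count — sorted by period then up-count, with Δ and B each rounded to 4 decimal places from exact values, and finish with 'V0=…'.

The replicating-portfolio and risk-neutral prices coincide; use p* = (1.01−0.85)/(1.37−0.85) = 0.3077 for the latter.
At expiry t=1: V(1,0)=6.9800, V(1,1)=0.0000
Node (0,0) S=96.0000: V=(p*·0.0000+(1−p*)·6.9800)/1.01=4.7845; Δ=(0.0000−6.9800)/(131.5200−81.6000)=-0.1398; B=V−Δ·S=18.2075
Root portfolio cost Δ·96+B reproduces V0=4.7845.

(0,0): Delta=-0.1398 Bond=18.2075
V0=4.7845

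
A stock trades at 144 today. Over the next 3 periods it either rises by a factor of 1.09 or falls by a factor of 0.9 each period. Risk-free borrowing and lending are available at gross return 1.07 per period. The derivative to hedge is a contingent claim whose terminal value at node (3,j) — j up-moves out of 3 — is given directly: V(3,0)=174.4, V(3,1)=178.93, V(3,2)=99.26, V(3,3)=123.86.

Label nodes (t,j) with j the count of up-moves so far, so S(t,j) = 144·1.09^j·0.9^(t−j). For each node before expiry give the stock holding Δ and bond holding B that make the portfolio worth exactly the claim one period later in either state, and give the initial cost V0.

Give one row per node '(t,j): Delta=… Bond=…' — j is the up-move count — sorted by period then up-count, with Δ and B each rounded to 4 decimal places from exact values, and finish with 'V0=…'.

The replicating-portfolio and risk-neutral prices coincide; use p* = (1.07−0.9)/(1.09−0.9) = 0.8947 for the latter.
Payoff layer (t=3): V(3,0)=174.4000, V(3,1)=178.9300, V(3,2)=99.2600, V(3,3)=123.8600
(2,0): S=116.6400. Δ = (V_up−V_dn)/(S_up−S_dn) = (178.9300−174.4000)/(127.1376−104.9760) = 0.2044. V = [p*·178.9300 + (1−p*)·174.4000]/1.07 = 166.7787. B = V − Δ·S = 142.9365.
(2,1): S=141.2640. Δ = (V_up−V_dn)/(S_up−S_dn) = (99.2600−178.9300)/(153.9778−127.1376) = -2.9683. V = [p*·99.2600 + (1−p*)·178.9300]/1.07 = 100.6040. B = V − Δ·S = 519.9198.
(2,2): S=171.0864. Δ = (V_up−V_dn)/(S_up−S_dn) = (123.8600−99.2600)/(186.4842−153.9778) = 0.7568. V = [p*·123.8600 + (1−p*)·99.2600]/1.07 = 113.3369. B = V − Δ·S = -16.1367.
(1,0): S=129.6000. Δ = (V_up−V_dn)/(S_up−S_dn) = (100.6040−166.7787)/(141.2640−116.6400) = -2.6874. V = [p*·100.6040 + (1−p*)·166.7787]/1.07 = 100.5325. B = V − Δ·S = 448.8200.
(1,1): S=156.9600. Δ = (V_up−V_dn)/(S_up−S_dn) = (113.3369−100.6040)/(171.0864−141.2640) = 0.4270. V = [p*·113.3369 + (1−p*)·100.6040]/1.07 = 104.6698. B = V − Δ·S = 37.6545.
(0,0): S=144.0000. Δ = (V_up−V_dn)/(S_up−S_dn) = (104.6698−100.5325)/(156.9600−129.6000) = 0.1512. V = [p*·104.6698 + (1−p*)·100.5325]/1.07 = 97.4152. B = V − Δ·S = 75.6402.
Check: Δ(0,0)·S0 + B(0,0) = 97.4152 = V0.

(0,0): Delta=0.1512 Bond=75.6402
(1,0): Delta=-2.6874 Bond=448.8200
(1,1): Delta=0.4270 Bond=37.6545
(2,0): Delta=0.2044 Bond=142.9365
(2,1): Delta=-2.9683 Bond=519.9198
(2,2): Delta=0.7568 Bond=-16.1367
V0=97.4152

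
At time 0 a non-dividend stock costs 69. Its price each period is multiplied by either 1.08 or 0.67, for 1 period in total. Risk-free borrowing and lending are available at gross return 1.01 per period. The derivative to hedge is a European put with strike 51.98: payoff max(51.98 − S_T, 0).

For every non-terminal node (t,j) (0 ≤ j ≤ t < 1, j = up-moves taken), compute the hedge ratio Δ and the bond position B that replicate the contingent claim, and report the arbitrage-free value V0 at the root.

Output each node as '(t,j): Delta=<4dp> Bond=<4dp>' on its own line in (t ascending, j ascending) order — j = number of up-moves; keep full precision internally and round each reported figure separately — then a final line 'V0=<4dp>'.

The replicating-portfolio and risk-neutral prices coincide; use p* = (1.01−0.67)/(1.08−0.67) = 0.8293 for the latter.
Terminal values V(1,·): V(1,0)=5.7500, V(1,1)=0.0000
  t=0,j=0: stock 69.0000 → up 74.5200 (V=0.0000), down 46.2300 (V=5.7500). Price 0.9720; hedge Δ=-0.2033, bond B=14.9964.
Each (Δ,B) replicates both successor values, so the strategy is self-financing and V0 is arbitrage-free.

(0,0): Delta=-0.2033 Bond=14.9964
V0=0.9720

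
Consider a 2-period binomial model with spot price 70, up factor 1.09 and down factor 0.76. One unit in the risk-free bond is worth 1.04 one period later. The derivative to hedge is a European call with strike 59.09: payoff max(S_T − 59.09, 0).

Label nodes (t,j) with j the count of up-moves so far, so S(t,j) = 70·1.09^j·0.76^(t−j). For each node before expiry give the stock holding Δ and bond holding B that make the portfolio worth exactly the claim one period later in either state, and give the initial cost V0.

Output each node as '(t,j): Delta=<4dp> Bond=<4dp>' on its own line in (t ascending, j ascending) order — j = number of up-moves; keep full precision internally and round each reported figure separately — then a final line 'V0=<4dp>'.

Risk-neutral probability p* = (R−d)/(u−d) = (1.04−0.76)/(1.09−0.76) = 0.8485.
Terminal values V(2,·): V(2,0)=0.0000, V(2,1)=0.0000, V(2,2)=24.0770
Node (1,0) S=53.2000: V=(p*·0.0000+(1−p*)·0.0000)/1.04=0.0000; Δ=(0.0000−0.0000)/(57.9880−40.4320)=0.0000; B=V−Δ·S=0.0000
Node (1,1) S=76.3000: V=(p*·24.0770+(1−p*)·0.0000)/1.04=19.6432; Δ=(24.0770−0.0000)/(83.1670−57.9880)=0.9562; B=V−Δ·S=-53.3174
Node (0,0) S=70.0000: V=(p*·19.6432+(1−p*)·0.0000)/1.04=16.0260; Δ=(19.6432−0.0000)/(76.3000−53.2000)=0.8504; B=V−Δ·S=-43.4990
Root portfolio cost Δ·70+B reproduces V0=16.0260.

(0,0): Delta=0.8504 Bond=-43.4990
(1,0): Delta=0.0000 Bond=0.0000
(1,1): Delta=0.9562 Bond=-53.3174
V0=16.0260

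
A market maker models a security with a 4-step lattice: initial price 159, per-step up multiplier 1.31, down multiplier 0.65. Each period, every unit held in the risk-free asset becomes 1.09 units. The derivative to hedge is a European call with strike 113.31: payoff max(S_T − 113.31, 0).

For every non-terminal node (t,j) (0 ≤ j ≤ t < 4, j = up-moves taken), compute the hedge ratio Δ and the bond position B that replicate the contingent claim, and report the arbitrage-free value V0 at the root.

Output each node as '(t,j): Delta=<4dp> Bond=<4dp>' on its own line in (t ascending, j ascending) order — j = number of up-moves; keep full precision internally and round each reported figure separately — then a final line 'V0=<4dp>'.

(0,0): Delta=0.9004 Bond=-59.7664
(1,0): Delta=0.6528 Bond=-39.5541
(1,1): Delta=0.9618 Bond=-77.9411
(2,0): Delta=0.0272 Bond=-1.0905
(2,1): Delta=0.8080 Bond=-64.1257
(2,2): Delta=1.0000 Bond=-95.3708
(3,0): Delta=0.0000 Bond=0.0000
(3,1): Delta=0.0340 Bond=-1.7829
(3,2): Delta=1.0000 Bond=-103.9541
(3,3): Delta=1.0000 Bond=-103.9541
V0=83.3969

No-arbitrage ⇒ martingale measure with p* = (R−d)/(u−d) = 0.6667.
Terminal values V(4,·): V(4,0)=0.0000, V(4,1)=0.0000, V(4,2)=1.9733, V(4,3)=119.0302, V(4,4)=354.9449
(3,0): S=43.6654. Δ = (V_up−V_dn)/(S_up−S_dn) = (0.0000−0.0000)/(57.2016−28.3825) = 0.0000. V = [p*·0.0000 + (1−p*)·0.0000]/1.09 = 0.0000. B = V − Δ·S = 0.0000.
(3,1): S=88.0025. Δ = (V_up−V_dn)/(S_up−S_dn) = (1.9733−0.0000)/(115.2833−57.2016) = 0.0340. V = [p*·1.9733 + (1−p*)·0.0000]/1.09 = 1.2069. B = V − Δ·S = -1.7829.
(3,2): S=177.3589. Δ = (V_up−V_dn)/(S_up−S_dn) = (119.0302−1.9733)/(232.3402−115.2833) = 1.0000. V = [p*·119.0302 + (1−p*)·1.9733]/1.09 = 73.4048. B = V − Δ·S = -103.9541.
(3,3): S=357.4465. Δ = (V_up−V_dn)/(S_up−S_dn) = (354.9449−119.0302)/(468.2549−232.3402) = 1.0000. V = [p*·354.9449 + (1−p*)·119.0302]/1.09 = 253.4923. B = V − Δ·S = -103.9541.
(2,0): S=67.1775. Δ = (V_up−V_dn)/(S_up−S_dn) = (1.2069−0.0000)/(88.0025−43.6654) = 0.0272. V = [p*·1.2069 + (1−p*)·0.0000]/1.09 = 0.7382. B = V − Δ·S = -1.0905.
(2,1): S=135.3885. Δ = (V_up−V_dn)/(S_up−S_dn) = (73.4048−1.2069)/(177.3589−88.0025) = 0.8080. V = [p*·73.4048 + (1−p*)·1.2069]/1.09 = 45.2650. B = V − Δ·S = -64.1257.
(2,2): S=272.8599. Δ = (V_up−V_dn)/(S_up−S_dn) = (253.4923−73.4048)/(357.4465−177.3589) = 1.0000. V = [p*·253.4923 + (1−p*)·73.4048]/1.09 = 177.4891. B = V − Δ·S = -95.3708.
(1,0): S=103.3500. Δ = (V_up−V_dn)/(S_up−S_dn) = (45.2650−0.7382)/(135.3885−67.1775) = 0.6528. V = [p*·45.2650 + (1−p*)·0.7382]/1.09 = 27.9108. B = V − Δ·S = -39.5541.
(1,1): S=208.2900. Δ = (V_up−V_dn)/(S_up−S_dn) = (177.4891−45.2650)/(272.8599−135.3885) = 0.9618. V = [p*·177.4891 + (1−p*)·45.2650]/1.09 = 122.3986. B = V − Δ·S = -77.9411.
(0,0): S=159.0000. Δ = (V_up−V_dn)/(S_up−S_dn) = (122.3986−27.9108)/(208.2900−103.3500) = 0.9004. V = [p*·122.3986 + (1−p*)·27.9108]/1.09 = 83.3969. B = V − Δ·S = -59.7664.
Root portfolio cost Δ·159+B reproduces V0=83.3969.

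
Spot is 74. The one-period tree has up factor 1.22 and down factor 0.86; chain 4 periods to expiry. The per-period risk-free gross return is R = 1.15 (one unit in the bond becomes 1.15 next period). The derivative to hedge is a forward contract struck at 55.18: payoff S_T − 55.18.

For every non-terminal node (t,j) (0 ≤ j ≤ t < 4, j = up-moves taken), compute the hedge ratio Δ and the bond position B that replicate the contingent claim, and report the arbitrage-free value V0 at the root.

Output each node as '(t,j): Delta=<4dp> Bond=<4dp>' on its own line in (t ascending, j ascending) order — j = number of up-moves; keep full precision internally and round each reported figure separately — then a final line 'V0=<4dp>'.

(0,0): Delta=1.0000 Bond=-31.5493
(1,0): Delta=1.0000 Bond=-36.2817
(1,1): Delta=1.0000 Bond=-36.2817
(2,0): Delta=1.0000 Bond=-41.7240
(2,1): Delta=1.0000 Bond=-41.7240
(2,2): Delta=1.0000 Bond=-41.7240
(3,0): Delta=1.0000 Bond=-47.9826
(3,1): Delta=1.0000 Bond=-47.9826
(3,2): Delta=1.0000 Bond=-47.9826
(3,3): Delta=1.0000 Bond=-47.9826
V0=42.4507

Risk-neutral probability p* = (R−d)/(u−d) = (1.15−0.86)/(1.22−0.86) = 0.8056.
Terminal payoffs: V(4,0)=-14.7014, V(4,1)=2.2431, V(4,2)=26.2807, V(4,3)=60.3806, V(4,4)=108.7548
  t=3,j=0: stock 47.0681 → up 57.4231 (V=2.2431), down 40.4786 (V=-14.7014). Price -0.9145; hedge Δ=1.0000, bond B=-47.9826.
  t=3,j=1: stock 66.7711 → up 81.4607 (V=26.2807), down 57.4231 (V=2.2431). Price 18.7885; hedge Δ=1.0000, bond B=-47.9826.
  t=3,j=2: stock 94.7218 → up 115.5606 (V=60.3806), down 81.4607 (V=26.2807). Price 46.7392; hedge Δ=1.0000, bond B=-47.9826.
  t=3,j=3: stock 134.3728 → up 163.9348 (V=108.7548), down 115.5606 (V=60.3806). Price 86.3901; hedge Δ=1.0000, bond B=-47.9826.
  t=2,j=0: stock 54.7304 → up 66.7711 (V=18.7885), down 47.0681 (V=-0.9145). Price 13.0064; hedge Δ=1.0000, bond B=-41.7240.
  t=2,j=1: stock 77.6408 → up 94.7218 (V=46.7392), down 66.7711 (V=18.7885). Price 35.9168; hedge Δ=1.0000, bond B=-41.7240.
  t=2,j=2: stock 110.1416 → up 134.3728 (V=86.3901), down 94.7218 (V=46.7392). Price 68.4176; hedge Δ=1.0000, bond B=-41.7240.
  t=1,j=0: stock 63.6400 → up 77.6408 (V=35.9168), down 54.7304 (V=13.0064). Price 27.3583; hedge Δ=1.0000, bond B=-36.2817.
  t=1,j=1: stock 90.2800 → up 110.1416 (V=68.4176), down 77.6408 (V=35.9168). Price 53.9983; hedge Δ=1.0000, bond B=-36.2817.
  t=0,j=0: stock 74.0000 → up 90.2800 (V=53.9983), down 63.6400 (V=27.3583). Price 42.4507; hedge Δ=1.0000, bond B=-31.5493.
The time-0 hedge costs 42.4507, which is the no-arbitrage price.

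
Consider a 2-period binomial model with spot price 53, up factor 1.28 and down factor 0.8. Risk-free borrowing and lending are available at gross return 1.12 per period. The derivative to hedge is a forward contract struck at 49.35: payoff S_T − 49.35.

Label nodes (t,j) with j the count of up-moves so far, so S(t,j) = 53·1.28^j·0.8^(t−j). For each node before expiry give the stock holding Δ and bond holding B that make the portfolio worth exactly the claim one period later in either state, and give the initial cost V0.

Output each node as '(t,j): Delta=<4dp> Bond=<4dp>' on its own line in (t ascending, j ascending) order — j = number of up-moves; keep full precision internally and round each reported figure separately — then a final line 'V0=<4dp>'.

Since d<R<u, set p* = (R−d)/(u−d) = 0.6667; price each node as the discounted p*-expectation of its children.
Payoff layer (t=2): V(2,0)=-15.4300, V(2,1)=4.9220, V(2,2)=37.4852
  t=1,j=0: stock 42.4000 → up 54.2720 (V=4.9220), down 33.9200 (V=-15.4300). Price -1.6625; hedge Δ=1.0000, bond B=-44.0625.
  t=1,j=1: stock 67.8400 → up 86.8352 (V=37.4852), down 54.2720 (V=4.9220). Price 23.7775; hedge Δ=1.0000, bond B=-44.0625.
  t=0,j=0: stock 53.0000 → up 67.8400 (V=23.7775), down 42.4000 (V=-1.6625). Price 13.6585; hedge Δ=1.0000, bond B=-39.3415.
Root portfolio cost Δ·53+B reproduces V0=13.6585.

(0,0): Delta=1.0000 Bond=-39.3415
(1,0): Delta=1.0000 Bond=-44.0625
(1,1): Delta=1.0000 Bond=-44.0625
V0=13.6585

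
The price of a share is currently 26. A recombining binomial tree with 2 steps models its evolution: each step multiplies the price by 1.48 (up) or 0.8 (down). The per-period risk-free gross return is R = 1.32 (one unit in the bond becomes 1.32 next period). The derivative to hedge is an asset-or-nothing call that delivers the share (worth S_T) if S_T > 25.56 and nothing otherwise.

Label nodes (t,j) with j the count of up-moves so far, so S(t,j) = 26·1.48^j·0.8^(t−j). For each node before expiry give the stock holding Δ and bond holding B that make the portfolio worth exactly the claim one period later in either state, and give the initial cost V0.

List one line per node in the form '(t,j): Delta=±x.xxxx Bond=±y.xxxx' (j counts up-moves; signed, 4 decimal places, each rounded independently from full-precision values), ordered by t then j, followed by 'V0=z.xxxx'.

Under the risk-neutral measure, an up-move has probability p* = (R−d)/(u−d) = 0.7647 and values discount at R = 1.32.
Payoff layer (t=2): V(2,0)=0.0000, V(2,1)=30.7840, V(2,2)=56.9504
(1,0): S=20.8000. Δ = (V_up−V_dn)/(S_up−S_dn) = (30.7840−0.0000)/(30.7840−16.6400) = 2.1765. V = [p*·30.7840 + (1−p*)·0.0000]/1.32 = 17.8339. B = V − Δ·S = -27.4367.
(1,1): S=38.4800. Δ = (V_up−V_dn)/(S_up−S_dn) = (56.9504−30.7840)/(56.9504−30.7840) = 1.0000. V = [p*·56.9504 + (1−p*)·30.7840]/1.32 = 38.4800. B = V − Δ·S = 0.0000.
(0,0): S=26.0000. Δ = (V_up−V_dn)/(S_up−S_dn) = (38.4800−17.8339)/(38.4800−20.8000) = 1.1678. V = [p*·38.4800 + (1−p*)·17.8339]/1.32 = 25.4713. B = V − Δ·S = -4.8907.
Root portfolio cost Δ·26+B reproduces V0=25.4713.

(0,0): Delta=1.1678 Bond=-4.8907
(1,0): Delta=2.1765 Bond=-27.4367
(1,1): Delta=1.0000 Bond=0.0000
V0=25.4713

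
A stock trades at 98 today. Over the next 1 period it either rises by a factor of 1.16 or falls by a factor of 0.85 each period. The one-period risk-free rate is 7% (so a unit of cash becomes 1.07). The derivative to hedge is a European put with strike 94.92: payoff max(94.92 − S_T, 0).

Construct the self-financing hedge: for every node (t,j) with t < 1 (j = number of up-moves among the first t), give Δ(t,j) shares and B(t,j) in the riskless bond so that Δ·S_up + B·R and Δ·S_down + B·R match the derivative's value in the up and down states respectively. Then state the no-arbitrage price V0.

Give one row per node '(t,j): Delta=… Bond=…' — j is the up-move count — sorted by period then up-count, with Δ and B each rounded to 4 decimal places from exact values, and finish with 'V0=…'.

Under the risk-neutral measure, an up-move has probability p* = (R−d)/(u−d) = 0.7097 and values discount at R = 1.07.
Terminal payoffs: V(1,0)=11.6200, V(1,1)=0.0000
  t=0,j=0: stock 98.0000 → up 113.6800 (V=0.0000), down 83.3000 (V=11.6200). Price 3.1528; hedge Δ=-0.3825, bond B=40.6367.
Self-financing check: at every node Δ·S+B equals the discounted successor values.

(0,0): Delta=-0.3825 Bond=40.6367
V0=3.1528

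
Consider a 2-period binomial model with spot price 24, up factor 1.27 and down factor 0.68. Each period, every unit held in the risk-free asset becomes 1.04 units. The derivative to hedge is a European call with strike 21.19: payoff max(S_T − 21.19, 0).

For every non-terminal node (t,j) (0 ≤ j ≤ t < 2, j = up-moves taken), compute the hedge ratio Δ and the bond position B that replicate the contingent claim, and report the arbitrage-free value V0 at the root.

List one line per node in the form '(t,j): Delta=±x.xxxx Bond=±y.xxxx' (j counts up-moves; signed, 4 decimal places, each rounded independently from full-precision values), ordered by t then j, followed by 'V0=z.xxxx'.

No-arbitrage ⇒ martingale measure with p* = (R−d)/(u−d) = 0.6102.
Terminal values V(2,·): V(2,0)=0.0000, V(2,1)=0.0000, V(2,2)=17.5196
  t=1,j=0: stock 16.3200 → up 20.7264 (V=0.0000), down 11.0976 (V=0.0000). Price 0.0000; hedge Δ=0.0000, bond B=0.0000.
  t=1,j=1: stock 30.4800 → up 38.7096 (V=17.5196), down 20.7264 (V=0.0000). Price 10.2788; hedge Δ=0.9742, bond B=-19.4155.
  t=0,j=0: stock 24.0000 → up 30.4800 (V=10.2788), down 16.3200 (V=0.0000). Price 6.0306; hedge Δ=0.7259, bond B=-11.3911.
Each (Δ,B) replicates both successor values, so the strategy is self-financing and V0 is arbitrage-free.

(0,0): Delta=0.7259 Bond=-11.3911
(1,0): Delta=0.0000 Bond=0.0000
(1,1): Delta=0.9742 Bond=-19.4155
V0=6.0306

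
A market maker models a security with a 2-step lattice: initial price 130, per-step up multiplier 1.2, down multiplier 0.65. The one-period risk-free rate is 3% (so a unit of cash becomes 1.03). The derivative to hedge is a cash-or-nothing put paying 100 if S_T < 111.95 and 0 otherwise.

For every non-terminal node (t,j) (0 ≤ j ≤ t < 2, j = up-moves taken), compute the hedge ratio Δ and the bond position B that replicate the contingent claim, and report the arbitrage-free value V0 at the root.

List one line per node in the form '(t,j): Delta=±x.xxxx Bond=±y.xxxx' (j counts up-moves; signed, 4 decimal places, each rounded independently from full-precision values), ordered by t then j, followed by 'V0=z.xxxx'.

(0,0): Delta=-0.9382 Bond=171.2253
(1,0): Delta=0.0000 Bond=97.0874
(1,1): Delta=-1.1655 Bond=211.8270
V0=49.2643

Under the risk-neutral measure, an up-move has probability p* = (R−d)/(u−d) = 0.6909 and values discount at R = 1.03.
Terminal values V(2,·): V(2,0)=100.0000, V(2,1)=100.0000, V(2,2)=0.0000
Node (1,0) S=84.5000: V=(p*·100.0000+(1−p*)·100.0000)/1.03=97.0874; Δ=(100.0000−100.0000)/(101.4000−54.9250)=0.0000; B=V−Δ·S=97.0874
Node (1,1) S=156.0000: V=(p*·0.0000+(1−p*)·100.0000)/1.03=30.0088; Δ=(0.0000−100.0000)/(187.2000−101.4000)=-1.1655; B=V−Δ·S=211.8270
Node (0,0) S=130.0000: V=(p*·30.0088+(1−p*)·97.0874)/1.03=49.2643; Δ=(30.0088−97.0874)/(156.0000−84.5000)=-0.9382; B=V−Δ·S=171.2253
Root portfolio cost Δ·130+B reproduces V0=49.2643.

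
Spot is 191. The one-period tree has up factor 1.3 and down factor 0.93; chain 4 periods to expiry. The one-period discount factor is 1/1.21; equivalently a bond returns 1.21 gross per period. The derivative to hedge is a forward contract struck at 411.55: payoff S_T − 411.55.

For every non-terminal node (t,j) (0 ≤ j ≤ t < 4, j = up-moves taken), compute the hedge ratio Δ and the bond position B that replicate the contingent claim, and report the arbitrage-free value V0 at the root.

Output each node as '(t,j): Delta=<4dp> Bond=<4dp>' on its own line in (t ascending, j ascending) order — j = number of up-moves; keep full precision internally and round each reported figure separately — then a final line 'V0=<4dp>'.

(0,0): Delta=1.0000 Bond=-191.9911
(1,0): Delta=1.0000 Bond=-232.3092
(1,1): Delta=1.0000 Bond=-232.3092
(2,0): Delta=1.0000 Bond=-281.0942
(2,1): Delta=1.0000 Bond=-281.0942
(2,2): Delta=1.0000 Bond=-281.0942
(3,0): Delta=1.0000 Bond=-340.1240
(3,1): Delta=1.0000 Bond=-340.1240
(3,2): Delta=1.0000 Bond=-340.1240
(3,3): Delta=1.0000 Bond=-340.1240
V0=-0.9911

Under the risk-neutral measure, an up-move has probability p* = (R−d)/(u−d) = 0.7568 and values discount at R = 1.21.
At expiry t=4: V(4,0)=-268.6721, V(4,1)=-211.8282, V(4,2)=-132.3689, V(4,3)=-21.2969, V(4,4)=133.9651
(3,0): S=153.6322. Δ = (V_up−V_dn)/(S_up−S_dn) = (-211.8282−-268.6721)/(199.7218−142.8779) = 1.0000. V = [p*·-211.8282 + (1−p*)·-268.6721]/1.21 = -186.4918. B = V − Δ·S = -340.1240.
(3,1): S=214.7547. Δ = (V_up−V_dn)/(S_up−S_dn) = (-132.3689−-211.8282)/(279.1811−199.7218) = 1.0000. V = [p*·-132.3689 + (1−p*)·-211.8282]/1.21 = -125.3693. B = V − Δ·S = -340.1240.
(3,2): S=300.1947. Δ = (V_up−V_dn)/(S_up−S_dn) = (-21.2969−-132.3689)/(390.2531−279.1811) = 1.0000. V = [p*·-21.2969 + (1−p*)·-132.3689]/1.21 = -39.9293. B = V − Δ·S = -340.1240.
(3,3): S=419.6270. Δ = (V_up−V_dn)/(S_up−S_dn) = (133.9651−-21.2969)/(545.5151−390.2531) = 1.0000. V = [p*·133.9651 + (1−p*)·-21.2969]/1.21 = 79.5030. B = V − Δ·S = -340.1240.
(2,0): S=165.1959. Δ = (V_up−V_dn)/(S_up−S_dn) = (-125.3693−-186.4918)/(214.7547−153.6322) = 1.0000. V = [p*·-125.3693 + (1−p*)·-186.4918]/1.21 = -115.8983. B = V − Δ·S = -281.0942.
(2,1): S=230.9190. Δ = (V_up−V_dn)/(S_up−S_dn) = (-39.9293−-125.3693)/(300.1947−214.7547) = 1.0000. V = [p*·-39.9293 + (1−p*)·-125.3693]/1.21 = -50.1752. B = V − Δ·S = -281.0942.
(2,2): S=322.7900. Δ = (V_up−V_dn)/(S_up−S_dn) = (79.5030−-39.9293)/(419.6270−300.1947) = 1.0000. V = [p*·79.5030 + (1−p*)·-39.9293]/1.21 = 41.6958. B = V − Δ·S = -281.0942.
(1,0): S=177.6300. Δ = (V_up−V_dn)/(S_up−S_dn) = (-50.1752−-115.8983)/(230.9190−165.1959) = 1.0000. V = [p*·-50.1752 + (1−p*)·-115.8983]/1.21 = -54.6792. B = V − Δ·S = -232.3092.
(1,1): S=248.3000. Δ = (V_up−V_dn)/(S_up−S_dn) = (41.6958−-50.1752)/(322.7900−230.9190) = 1.0000. V = [p*·41.6958 + (1−p*)·-50.1752]/1.21 = 15.9908. B = V − Δ·S = -232.3092.
(0,0): S=191.0000. Δ = (V_up−V_dn)/(S_up−S_dn) = (15.9908−-54.6792)/(248.3000−177.6300) = 1.0000. V = [p*·15.9908 + (1−p*)·-54.6792]/1.21 = -0.9911. B = V − Δ·S = -191.9911.
Self-financing check: at every node Δ·S+B equals the discounted successor values.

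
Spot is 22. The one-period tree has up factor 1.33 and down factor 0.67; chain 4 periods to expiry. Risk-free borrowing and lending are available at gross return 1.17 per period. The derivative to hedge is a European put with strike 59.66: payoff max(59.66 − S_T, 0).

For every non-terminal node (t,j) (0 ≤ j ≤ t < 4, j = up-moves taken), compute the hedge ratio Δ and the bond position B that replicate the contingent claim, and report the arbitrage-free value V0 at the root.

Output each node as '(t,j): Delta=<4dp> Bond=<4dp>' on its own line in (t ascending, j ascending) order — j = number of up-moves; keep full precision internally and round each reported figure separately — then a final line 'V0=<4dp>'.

Since d<R<u, set p* = (R−d)/(u−d) = 0.7576; price each node as the discounted p*-expectation of its children.
Terminal values V(4,·): V(4,0)=55.2268, V(4,1)=50.8597, V(4,2)=42.1907, V(4,3)=24.9821, V(4,4)=0.0000
(3,0): S=6.6168. Δ = (V_up−V_dn)/(S_up−S_dn) = (50.8597−55.2268)/(8.8003−4.4332) = -1.0000. V = [p*·50.8597 + (1−p*)·55.2268]/1.17 = 44.3747. B = V − Δ·S = 50.9915.
(3,1): S=13.1348. Δ = (V_up−V_dn)/(S_up−S_dn) = (42.1907−50.8597)/(17.4693−8.8003) = -1.0000. V = [p*·42.1907 + (1−p*)·50.8597]/1.17 = 37.8566. B = V − Δ·S = 50.9915.
(3,2): S=26.0736. Δ = (V_up−V_dn)/(S_up−S_dn) = (24.9821−42.1907)/(34.6779−17.4693) = -1.0000. V = [p*·24.9821 + (1−p*)·42.1907]/1.17 = 24.9179. B = V − Δ·S = 50.9915.
(3,3): S=51.7580. Δ = (V_up−V_dn)/(S_up−S_dn) = (0.0000−24.9821)/(68.8382−34.6779) = -0.7313. V = [p*·0.0000 + (1−p*)·24.9821]/1.17 = 5.1763. B = V − Δ·S = 43.0280.
(2,0): S=9.8758. Δ = (V_up−V_dn)/(S_up−S_dn) = (37.8566−44.3747)/(13.1348−6.6168) = -1.0000. V = [p*·37.8566 + (1−p*)·44.3747]/1.17 = 33.7066. B = V − Δ·S = 43.5824.
(2,1): S=19.6042. Δ = (V_up−V_dn)/(S_up−S_dn) = (24.9179−37.8566)/(26.0736−13.1348) = -1.0000. V = [p*·24.9179 + (1−p*)·37.8566]/1.17 = 23.9782. B = V − Δ·S = 43.5824.
(2,2): S=38.9158. Δ = (V_up−V_dn)/(S_up−S_dn) = (5.1763−24.9179)/(51.7580−26.0736) = -0.7686. V = [p*·5.1763 + (1−p*)·24.9179]/1.17 = 8.5146. B = V − Δ·S = 38.4261.
(1,0): S=14.7400. Δ = (V_up−V_dn)/(S_up−S_dn) = (23.9782−33.7066)/(19.6042−9.8758) = -1.0000. V = [p*·23.9782 + (1−p*)·33.7066]/1.17 = 22.5099. B = V − Δ·S = 37.2499.
(1,1): S=29.2600. Δ = (V_up−V_dn)/(S_up−S_dn) = (8.5146−23.9782)/(38.9158−19.6042) = -0.8007. V = [p*·8.5146 + (1−p*)·23.9782]/1.17 = 10.4815. B = V − Δ·S = 33.9112.
(0,0): S=22.0000. Δ = (V_up−V_dn)/(S_up−S_dn) = (10.4815−22.5099)/(29.2600−14.7400) = -0.8284. V = [p*·10.4815 + (1−p*)·22.5099]/1.17 = 11.4509. B = V − Δ·S = 29.6757.
The time-0 hedge costs 11.4509, which is the no-arbitrage price.

(0,0): Delta=-0.8284 Bond=29.6757
(1,0): Delta=-1.0000 Bond=37.2499
(1,1): Delta=-0.8007 Bond=33.9112
(2,0): Delta=-1.0000 Bond=43.5824
(2,1): Delta=-1.0000 Bond=43.5824
(2,2): Delta=-0.7686 Bond=38.4261
(3,0): Delta=-1.0000 Bond=50.9915
(3,1): Delta=-1.0000 Bond=50.9915
(3,2): Delta=-1.0000 Bond=50.9915
(3,3): Delta=-0.7313 Bond=43.0280
V0=11.4509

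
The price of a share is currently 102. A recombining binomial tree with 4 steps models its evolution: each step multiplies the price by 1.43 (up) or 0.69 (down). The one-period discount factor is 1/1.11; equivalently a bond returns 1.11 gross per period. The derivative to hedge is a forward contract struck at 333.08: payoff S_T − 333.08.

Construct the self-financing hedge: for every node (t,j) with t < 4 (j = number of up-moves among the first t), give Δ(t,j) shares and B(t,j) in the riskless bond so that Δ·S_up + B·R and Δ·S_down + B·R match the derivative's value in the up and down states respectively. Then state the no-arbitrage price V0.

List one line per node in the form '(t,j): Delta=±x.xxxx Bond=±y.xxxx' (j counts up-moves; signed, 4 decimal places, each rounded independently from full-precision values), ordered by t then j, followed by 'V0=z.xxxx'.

Since d<R<u, set p* = (R−d)/(u−d) = 0.5676; price each node as the discounted p*-expectation of its children.
Payoff layer (t=4): V(4,0)=-309.9595, V(4,1)=-285.1637, V(4,2)=-233.7752, V(4,3)=-127.2743, V(4,4)=93.4448
Node (3,0) S=33.5079: V=(p*·-285.1637+(1−p*)·-309.9595)/1.11=-266.5642; Δ=(-285.1637−-309.9595)/(47.9163−23.1205)=1.0000; B=V−Δ·S=-300.0721
Node (3,1) S=69.4439: V=(p*·-233.7752+(1−p*)·-285.1637)/1.11=-230.6281; Δ=(-233.7752−-285.1637)/(99.3048−47.9163)=1.0000; B=V−Δ·S=-300.0721
Node (3,2) S=143.9201: V=(p*·-127.2743+(1−p*)·-233.7752)/1.11=-156.1520; Δ=(-127.2743−-233.7752)/(205.8057−99.3048)=1.0000; B=V−Δ·S=-300.0721
Node (3,3) S=298.2691: V=(p*·93.4448+(1−p*)·-127.2743)/1.11=-1.8030; Δ=(93.4448−-127.2743)/(426.5248−205.8057)=1.0000; B=V−Δ·S=-300.0721
Node (2,0) S=48.5622: V=(p*·-230.6281+(1−p*)·-266.5642)/1.11=-221.7730; Δ=(-230.6281−-266.5642)/(69.4439−33.5079)=1.0000; B=V−Δ·S=-270.3352
Node (2,1) S=100.6434: V=(p*·-156.1520+(1−p*)·-230.6281)/1.11=-169.6918; Δ=(-156.1520−-230.6281)/(143.9201−69.4439)=1.0000; B=V−Δ·S=-270.3352
Node (2,2) S=208.5798: V=(p*·-1.8030+(1−p*)·-156.1520)/1.11=-61.7554; Δ=(-1.8030−-156.1520)/(298.2691−143.9201)=1.0000; B=V−Δ·S=-270.3352
Node (1,0) S=70.3800: V=(p*·-169.6918+(1−p*)·-221.7730)/1.11=-173.1652; Δ=(-169.6918−-221.7730)/(100.6434−48.5622)=1.0000; B=V−Δ·S=-243.5452
Node (1,1) S=145.8600: V=(p*·-61.7554+(1−p*)·-169.6918)/1.11=-97.6852; Δ=(-61.7554−-169.6918)/(208.5798−100.6434)=1.0000; B=V−Δ·S=-243.5452
Node (0,0) S=102.0000: V=(p*·-97.6852+(1−p*)·-173.1652)/1.11=-117.4101; Δ=(-97.6852−-173.1652)/(145.8600−70.3800)=1.0000; B=V−Δ·S=-219.4101
Self-financing check: at every node Δ·S+B equals the discounted successor values.

(0,0): Delta=1.0000 Bond=-219.4101
(1,0): Delta=1.0000 Bond=-243.5452
(1,1): Delta=1.0000 Bond=-243.5452
(2,0): Delta=1.0000 Bond=-270.3352
(2,1): Delta=1.0000 Bond=-270.3352
(2,2): Delta=1.0000 Bond=-270.3352
(3,0): Delta=1.0000 Bond=-300.0721
(3,1): Delta=1.0000 Bond=-300.0721
(3,2): Delta=1.0000 Bond=-300.0721
(3,3): Delta=1.0000 Bond=-300.0721
V0=-117.4101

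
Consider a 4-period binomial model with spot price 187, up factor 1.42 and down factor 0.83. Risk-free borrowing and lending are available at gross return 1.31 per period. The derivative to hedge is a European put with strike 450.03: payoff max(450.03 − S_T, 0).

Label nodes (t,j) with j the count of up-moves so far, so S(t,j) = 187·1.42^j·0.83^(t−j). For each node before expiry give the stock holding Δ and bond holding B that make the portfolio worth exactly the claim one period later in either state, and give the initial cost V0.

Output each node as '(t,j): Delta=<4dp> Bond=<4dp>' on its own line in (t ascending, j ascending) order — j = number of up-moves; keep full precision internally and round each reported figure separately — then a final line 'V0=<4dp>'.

No-arbitrage ⇒ martingale measure with p* = (R−d)/(u−d) = 0.8136.
Terminal values V(4,·): V(4,0)=361.2829, V(4,1)=298.1977, V(4,2)=190.2687, V(4,3)=5.6191, V(4,4)=0.0000
Node (3,0) S=106.9242: V=(p*·298.1977+(1−p*)·361.2829)/1.31=236.6102; Δ=(298.1977−361.2829)/(151.8323−88.7471)=-1.0000; B=V−Δ·S=343.5344
Node (3,1) S=182.9305: V=(p*·190.2687+(1−p*)·298.1977)/1.31=160.6038; Δ=(190.2687−298.1977)/(259.7613−151.8323)=-1.0000; B=V−Δ·S=343.5344
Node (3,2) S=312.9654: V=(p*·5.6191+(1−p*)·190.2687)/1.31=30.5689; Δ=(5.6191−190.2687)/(444.4109−259.7613)=-1.0000; B=V−Δ·S=343.5344
Node (3,3) S=535.4349: V=(p*·0.0000+(1−p*)·5.6191)/1.31=0.7997; Δ=(0.0000−5.6191)/(760.3175−444.4109)=-0.0178; B=V−Δ·S=10.3236
Node (2,0) S=128.8243: V=(p*·160.6038+(1−p*)·236.6102)/1.31=133.4157; Δ=(160.6038−236.6102)/(182.9305−106.9242)=-1.0000; B=V−Δ·S=262.2400
Node (2,1) S=220.3982: V=(p*·30.5689+(1−p*)·160.6038)/1.31=41.8418; Δ=(30.5689−160.6038)/(312.9654−182.9305)=-1.0000; B=V−Δ·S=262.2400
Node (2,2) S=377.0668: V=(p*·0.7997+(1−p*)·30.5689)/1.31=4.8473; Δ=(0.7997−30.5689)/(535.4349−312.9654)=-0.1338; B=V−Δ·S=55.3035
Node (1,0) S=155.2100: V=(p*·41.8418+(1−p*)·133.4157)/1.31=44.9732; Δ=(41.8418−133.4157)/(220.3982−128.8243)=-1.0000; B=V−Δ·S=200.1832
Node (1,1) S=265.5400: V=(p*·4.8473+(1−p*)·41.8418)/1.31=8.9653; Δ=(4.8473−41.8418)/(377.0668−220.3982)=-0.2361; B=V−Δ·S=71.6679
Node (0,0) S=187.0000: V=(p*·8.9653+(1−p*)·44.9732)/1.31=11.9684; Δ=(8.9653−44.9732)/(265.5400−155.2100)=-0.3264; B=V−Δ·S=72.9987
Root portfolio cost Δ·187+B reproduces V0=11.9684.

(0,0): Delta=-0.3264 Bond=72.9987
(1,0): Delta=-1.0000 Bond=200.1832
(1,1): Delta=-0.2361 Bond=71.6679
(2,0): Delta=-1.0000 Bond=262.2400
(2,1): Delta=-1.0000 Bond=262.2400
(2,2): Delta=-0.1338 Bond=55.3035
(3,0): Delta=-1.0000 Bond=343.5344
(3,1): Delta=-1.0000 Bond=343.5344
(3,2): Delta=-1.0000 Bond=343.5344
(3,3): Delta=-0.0178 Bond=10.3236
V0=11.9684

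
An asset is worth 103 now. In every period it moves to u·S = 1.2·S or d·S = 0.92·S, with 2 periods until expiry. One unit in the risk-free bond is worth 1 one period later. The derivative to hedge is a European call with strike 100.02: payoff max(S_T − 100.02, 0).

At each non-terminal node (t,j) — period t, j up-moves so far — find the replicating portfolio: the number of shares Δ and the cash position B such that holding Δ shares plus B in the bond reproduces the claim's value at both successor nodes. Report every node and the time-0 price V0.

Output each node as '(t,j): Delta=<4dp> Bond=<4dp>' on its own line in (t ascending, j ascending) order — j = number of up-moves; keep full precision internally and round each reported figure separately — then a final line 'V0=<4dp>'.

No-arbitrage ⇒ martingale measure with p* = (R−d)/(u−d) = 0.2857.
At expiry t=2: V(2,0)=0.0000, V(2,1)=13.6920, V(2,2)=48.3000
(1,0): S=94.7600. Δ = (V_up−V_dn)/(S_up−S_dn) = (13.6920−0.0000)/(113.7120−87.1792) = 0.5160. V = [p*·13.6920 + (1−p*)·0.0000]/1 = 3.9120. B = V − Δ·S = -44.9880.
(1,1): S=123.6000. Δ = (V_up−V_dn)/(S_up−S_dn) = (48.3000−13.6920)/(148.3200−113.7120) = 1.0000. V = [p*·48.3000 + (1−p*)·13.6920]/1 = 23.5800. B = V − Δ·S = -100.0200.
(0,0): S=103.0000. Δ = (V_up−V_dn)/(S_up−S_dn) = (23.5800−3.9120)/(123.6000−94.7600) = 0.6820. V = [p*·23.5800 + (1−p*)·3.9120]/1 = 9.5314. B = V − Δ·S = -60.7114.
The time-0 hedge costs 9.5314, which is the no-arbitrage price.

(0,0): Delta=0.6820 Bond=-60.7114
(1,0): Delta=0.5160 Bond=-44.9880
(1,1): Delta=1.0000 Bond=-100.0200
V0=9.5314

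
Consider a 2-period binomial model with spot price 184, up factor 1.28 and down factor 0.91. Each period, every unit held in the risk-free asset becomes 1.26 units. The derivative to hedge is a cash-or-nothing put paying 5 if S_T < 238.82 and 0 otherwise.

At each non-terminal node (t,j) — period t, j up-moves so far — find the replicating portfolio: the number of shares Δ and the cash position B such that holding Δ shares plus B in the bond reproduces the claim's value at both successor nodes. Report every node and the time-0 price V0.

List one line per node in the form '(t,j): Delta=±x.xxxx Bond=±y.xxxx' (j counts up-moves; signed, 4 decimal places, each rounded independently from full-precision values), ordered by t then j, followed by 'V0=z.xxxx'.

(0,0): Delta=-0.0551 Bond=10.4766
(1,0): Delta=0.0000 Bond=3.9683
(1,1): Delta=-0.0574 Bond=13.7280
V0=0.3313

The replicating-portfolio and risk-neutral prices coincide; use p* = (1.26−0.91)/(1.28−0.91) = 0.9459 for the latter.
Terminal values V(2,·): V(2,0)=5.0000, V(2,1)=5.0000, V(2,2)=0.0000
(1,0): S=167.4400. Δ = (V_up−V_dn)/(S_up−S_dn) = (5.0000−5.0000)/(214.3232−152.3704) = 0.0000. V = [p*·5.0000 + (1−p*)·5.0000]/1.26 = 3.9683. B = V − Δ·S = 3.9683.
(1,1): S=235.5200. Δ = (V_up−V_dn)/(S_up−S_dn) = (0.0000−5.0000)/(301.4656−214.3232) = -0.0574. V = [p*·0.0000 + (1−p*)·5.0000]/1.26 = 0.2145. B = V − Δ·S = 13.7280.
(0,0): S=184.0000. Δ = (V_up−V_dn)/(S_up−S_dn) = (0.2145−3.9683)/(235.5200−167.4400) = -0.0551. V = [p*·0.2145 + (1−p*)·3.9683]/1.26 = 0.3313. B = V − Δ·S = 10.4766.
Self-financing check: at every node Δ·S+B equals the discounted successor values.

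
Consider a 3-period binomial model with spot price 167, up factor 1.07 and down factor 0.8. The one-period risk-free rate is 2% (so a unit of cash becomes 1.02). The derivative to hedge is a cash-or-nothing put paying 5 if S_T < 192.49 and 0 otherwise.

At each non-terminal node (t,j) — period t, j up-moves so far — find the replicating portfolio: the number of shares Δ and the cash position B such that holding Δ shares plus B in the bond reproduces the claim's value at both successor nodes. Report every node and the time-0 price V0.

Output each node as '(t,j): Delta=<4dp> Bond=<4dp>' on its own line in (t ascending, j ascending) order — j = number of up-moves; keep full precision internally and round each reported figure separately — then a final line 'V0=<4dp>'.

(0,0): Delta=-0.0708 Bond=13.9802
(1,0): Delta=0.0000 Bond=4.8058
(1,1): Delta=-0.0828 Bond=16.4084
(2,0): Delta=0.0000 Bond=4.9020
(2,1): Delta=0.0000 Bond=4.9020
(2,2): Delta=-0.0969 Bond=19.4263
V0=2.1628

The replicating-portfolio and risk-neutral prices coincide; use p* = (1.02−0.8)/(1.07−0.8) = 0.8148 for the latter.
Terminal values V(3,·): V(3,0)=5.0000, V(3,1)=5.0000, V(3,2)=5.0000, V(3,3)=0.0000
(2,0): S=106.8800. Δ = (V_up−V_dn)/(S_up−S_dn) = (5.0000−5.0000)/(114.3616−85.5040) = 0.0000. V = [p*·5.0000 + (1−p*)·5.0000]/1.02 = 4.9020. B = V − Δ·S = 4.9020.
(2,1): S=142.9520. Δ = (V_up−V_dn)/(S_up−S_dn) = (5.0000−5.0000)/(152.9586−114.3616) = 0.0000. V = [p*·5.0000 + (1−p*)·5.0000]/1.02 = 4.9020. B = V − Δ·S = 4.9020.
(2,2): S=191.1983. Δ = (V_up−V_dn)/(S_up−S_dn) = (0.0000−5.0000)/(204.5822−152.9586) = -0.0969. V = [p*·0.0000 + (1−p*)·5.0000]/1.02 = 0.9078. B = V − Δ·S = 19.4263.
(1,0): S=133.6000. Δ = (V_up−V_dn)/(S_up−S_dn) = (4.9020−4.9020)/(142.9520−106.8800) = 0.0000. V = [p*·4.9020 + (1−p*)·4.9020]/1.02 = 4.8058. B = V − Δ·S = 4.8058.
(1,1): S=178.6900. Δ = (V_up−V_dn)/(S_up−S_dn) = (0.9078−4.9020)/(191.1983−142.9520) = -0.0828. V = [p*·0.9078 + (1−p*)·4.9020]/1.02 = 1.6151. B = V − Δ·S = 16.4084.
(0,0): S=167.0000. Δ = (V_up−V_dn)/(S_up−S_dn) = (1.6151−4.8058)/(178.6900−133.6000) = -0.0708. V = [p*·1.6151 + (1−p*)·4.8058]/1.02 = 2.1628. B = V − Δ·S = 13.9802.
Each (Δ,B) replicates both successor values, so the strategy is self-financing and V0 is arbitrage-free.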